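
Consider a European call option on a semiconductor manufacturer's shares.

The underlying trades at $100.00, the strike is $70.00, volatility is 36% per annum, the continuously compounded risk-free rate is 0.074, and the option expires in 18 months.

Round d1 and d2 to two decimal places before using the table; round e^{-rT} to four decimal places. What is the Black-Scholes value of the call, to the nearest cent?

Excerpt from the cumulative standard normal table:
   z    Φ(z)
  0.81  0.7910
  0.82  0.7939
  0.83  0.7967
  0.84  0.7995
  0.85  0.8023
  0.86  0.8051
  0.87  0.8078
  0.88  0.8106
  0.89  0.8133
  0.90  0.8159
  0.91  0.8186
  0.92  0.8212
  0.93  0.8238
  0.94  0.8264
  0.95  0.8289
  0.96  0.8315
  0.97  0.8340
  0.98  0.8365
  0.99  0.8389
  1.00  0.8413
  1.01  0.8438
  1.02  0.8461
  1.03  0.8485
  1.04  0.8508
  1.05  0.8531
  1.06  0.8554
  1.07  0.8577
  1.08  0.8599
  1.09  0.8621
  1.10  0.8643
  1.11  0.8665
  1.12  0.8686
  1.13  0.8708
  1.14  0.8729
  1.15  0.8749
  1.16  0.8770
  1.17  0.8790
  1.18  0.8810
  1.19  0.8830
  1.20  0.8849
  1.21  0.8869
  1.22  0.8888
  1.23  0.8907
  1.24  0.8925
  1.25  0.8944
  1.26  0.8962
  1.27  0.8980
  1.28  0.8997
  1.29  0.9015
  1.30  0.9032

$39.89

T = 1.5;  σ√T = 0.4409
d₁ = [ln(100/70) + (0.074 + 0.36²/2)·1.5] / 0.4409 = [0.3567 + 0.2082] / 0.4409 = 1.2812 ≈ 1.28
d₂ = d₁ − σ√T = 1.2812 − 0.4409 = 0.8403 ≈ 0.84
exp(−rT) = exp(−0.074·1.5) = 0.8949
N(d₁) = N(1.28) = 0.8997;  N(d₂) = N(0.84) = 0.7995
C = 100·0.8997 − 70·0.8949·0.7995 = 89.9700 − 50.0831 = 39.8869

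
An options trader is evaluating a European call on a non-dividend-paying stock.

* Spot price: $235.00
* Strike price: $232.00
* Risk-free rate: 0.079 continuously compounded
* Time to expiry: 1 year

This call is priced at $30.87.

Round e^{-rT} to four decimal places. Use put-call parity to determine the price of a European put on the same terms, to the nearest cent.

$10.24

exp(−rT) = exp(−0.079·1) = 0.9240
Put-call parity: C − P = S − K·e^(−rT) = 235 − 232·0.9240 = 235 − 214.3680 = 20.6320
P = C − (C − P) = 30.87 − (20.6320) = 10.2380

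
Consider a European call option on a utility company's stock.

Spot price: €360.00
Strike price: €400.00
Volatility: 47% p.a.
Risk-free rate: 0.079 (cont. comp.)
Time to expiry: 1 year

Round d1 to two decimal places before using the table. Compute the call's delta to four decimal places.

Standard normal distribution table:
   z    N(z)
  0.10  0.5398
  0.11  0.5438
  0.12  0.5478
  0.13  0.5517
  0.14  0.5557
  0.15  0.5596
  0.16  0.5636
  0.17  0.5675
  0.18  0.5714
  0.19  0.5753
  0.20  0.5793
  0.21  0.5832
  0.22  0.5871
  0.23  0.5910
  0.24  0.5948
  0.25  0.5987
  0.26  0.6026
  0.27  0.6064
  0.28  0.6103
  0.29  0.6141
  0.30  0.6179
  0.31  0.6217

σ√T = 0.47 × 1.0000 = 0.4700
d₁ = [ln(360/400) + (0.079 + 0.47²/2)·1] / 0.4700 = [-0.1054 + 0.1895] / 0.4700 = 0.1789 → 0.18
N(d₁) = N(0.18) = 0.5714
Δ_call = N(d₁) = 0.5714

0.5714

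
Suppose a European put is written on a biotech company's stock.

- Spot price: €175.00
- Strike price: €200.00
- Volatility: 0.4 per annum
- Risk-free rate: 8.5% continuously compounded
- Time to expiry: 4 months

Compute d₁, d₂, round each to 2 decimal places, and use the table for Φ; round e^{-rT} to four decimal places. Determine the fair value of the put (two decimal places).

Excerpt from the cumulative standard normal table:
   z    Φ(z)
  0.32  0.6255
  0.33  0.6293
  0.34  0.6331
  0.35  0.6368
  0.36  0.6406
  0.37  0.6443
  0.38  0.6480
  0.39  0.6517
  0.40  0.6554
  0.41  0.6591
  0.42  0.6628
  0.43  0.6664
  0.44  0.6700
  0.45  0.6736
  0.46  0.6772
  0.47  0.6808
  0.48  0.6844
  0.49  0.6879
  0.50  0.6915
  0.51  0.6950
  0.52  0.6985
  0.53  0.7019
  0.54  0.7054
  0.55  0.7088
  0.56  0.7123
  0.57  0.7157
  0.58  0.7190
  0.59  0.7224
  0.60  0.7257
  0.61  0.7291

€28.35

T = 0.3333;  σ√T = 0.2309
d₁ = [ln(175/200) + (0.085 + ½·0.4²)·0.3333] / (σ√T) = (-0.1335 + 0.0550) / 0.2309 = -0.3401 ⇒ -0.34
d₂ = -0.3401 − 0.2309 = -0.5710 ⇒ -0.57
exp(−rT) = exp(−0.085·0.3333) = 0.9721
N(−d₂) = N(0.57) = 0.7157;  N(−d₁) = N(0.34) = 0.6331
P = 200·0.9721·0.7157 − 175·0.6331 = 139.1464 − 110.7925 = 28.3539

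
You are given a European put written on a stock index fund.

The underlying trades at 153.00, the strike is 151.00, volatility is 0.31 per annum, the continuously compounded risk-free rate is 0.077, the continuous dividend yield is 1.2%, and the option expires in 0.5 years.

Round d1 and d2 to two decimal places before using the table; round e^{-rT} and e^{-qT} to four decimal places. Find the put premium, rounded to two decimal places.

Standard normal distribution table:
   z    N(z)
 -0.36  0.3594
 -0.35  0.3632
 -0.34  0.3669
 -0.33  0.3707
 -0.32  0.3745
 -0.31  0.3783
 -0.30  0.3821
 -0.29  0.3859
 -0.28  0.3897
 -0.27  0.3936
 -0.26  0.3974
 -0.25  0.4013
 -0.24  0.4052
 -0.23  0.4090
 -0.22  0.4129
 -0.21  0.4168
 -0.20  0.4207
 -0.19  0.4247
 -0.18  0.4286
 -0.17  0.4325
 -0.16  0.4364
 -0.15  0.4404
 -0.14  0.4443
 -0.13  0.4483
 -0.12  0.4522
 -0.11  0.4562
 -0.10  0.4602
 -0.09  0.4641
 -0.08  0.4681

9.91

σ√T = 0.31·√0.5 = 0.2192
ln(S/K) + (r − q + σ²/2)T = ln(153/151) + (0.077 − 0.012 + 0.31²/2)·0.5 = 0.0132 + 0.0565 = 0.0697
d₁ = 0.0697 / 0.2192 = 0.3179 ⇒ 0.32
d₂ = d₁ − σ√T = 0.3179 − 0.2192 = 0.0987 ⇒ 0.10
exp(−qT) = exp(−0.012·0.5) = 0.9940;  exp(−rT) = exp(−0.077·0.5) = 0.9622
P = 151·0.9622·N(-0.10) − 153·0.9940·N(-0.32) = 151·0.9622·0.4602 − 153·0.9940·0.3745 = 66.8635 − 56.9547 = 9.9088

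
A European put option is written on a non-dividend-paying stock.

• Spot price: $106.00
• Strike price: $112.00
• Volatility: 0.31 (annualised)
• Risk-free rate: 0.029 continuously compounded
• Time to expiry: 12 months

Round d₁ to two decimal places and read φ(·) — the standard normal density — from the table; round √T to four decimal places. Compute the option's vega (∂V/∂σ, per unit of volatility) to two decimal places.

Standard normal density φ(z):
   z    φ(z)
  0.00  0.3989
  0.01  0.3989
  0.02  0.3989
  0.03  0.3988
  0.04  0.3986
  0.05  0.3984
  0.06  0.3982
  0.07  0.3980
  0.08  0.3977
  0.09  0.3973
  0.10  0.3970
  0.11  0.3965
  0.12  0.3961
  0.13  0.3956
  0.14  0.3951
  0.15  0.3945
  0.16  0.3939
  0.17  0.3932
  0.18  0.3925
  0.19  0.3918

42.19

σ√T = 0.31·√1 = 0.3100
d₁ = [ln(106/112) + (0.029 + 0.31²/2)·1] / 0.3100 = [-0.0551 + 0.0771] / 0.3100 = 0.0709 ≈ 0.07
√T = √1 = 1.0000
φ(d₁) = φ(0.07) = 0.3980
vega = S·φ(d₁)·√T = 106·0.3980·1.0000 = 42.1880
(Vega is the same for a European call and put with the same parameters.)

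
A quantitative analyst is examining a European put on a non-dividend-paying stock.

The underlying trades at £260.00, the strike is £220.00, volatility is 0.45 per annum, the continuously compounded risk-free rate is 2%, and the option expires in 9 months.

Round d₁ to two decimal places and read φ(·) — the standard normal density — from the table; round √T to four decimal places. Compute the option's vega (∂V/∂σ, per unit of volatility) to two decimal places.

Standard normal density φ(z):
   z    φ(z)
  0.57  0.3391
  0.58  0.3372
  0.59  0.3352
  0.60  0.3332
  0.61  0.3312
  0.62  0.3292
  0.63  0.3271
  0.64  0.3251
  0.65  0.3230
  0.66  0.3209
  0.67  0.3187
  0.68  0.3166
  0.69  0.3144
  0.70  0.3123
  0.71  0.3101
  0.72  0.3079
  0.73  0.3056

72.25

T = 0.75;  σ√T = 0.3897
d₁ = [ln(260/220) + (0.02 + 0.45²/2)·0.75] / 0.3897 = [0.1671 + 0.0909] / 0.3897 = 0.6620 which rounds to 0.66
√T = √0.75 = 0.8660
φ(d₁) = φ(0.66) = 0.3209
vega = S·φ(d₁)·√T = 260·0.3209·0.8660 = 72.2538
(The call has the same vega.)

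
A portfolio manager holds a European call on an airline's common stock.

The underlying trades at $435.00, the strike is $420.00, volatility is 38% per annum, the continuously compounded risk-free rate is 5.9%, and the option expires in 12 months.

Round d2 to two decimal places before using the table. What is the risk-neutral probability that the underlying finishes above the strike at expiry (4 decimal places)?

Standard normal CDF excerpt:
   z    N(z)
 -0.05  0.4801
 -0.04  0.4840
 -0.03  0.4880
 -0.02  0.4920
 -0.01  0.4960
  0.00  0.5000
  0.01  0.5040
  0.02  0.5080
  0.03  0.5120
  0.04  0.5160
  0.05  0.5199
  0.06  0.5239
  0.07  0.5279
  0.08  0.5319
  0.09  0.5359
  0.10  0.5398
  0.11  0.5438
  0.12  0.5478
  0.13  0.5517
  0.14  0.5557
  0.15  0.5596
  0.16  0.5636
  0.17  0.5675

σ√T = 0.38 × 1.0000 = 0.3800
ln(S/K) + (r + σ²/2)T = ln(435/420) + (0.059 + 0.38²/2)·1 = 0.0351 + 0.1312 = 0.1663
d₁ = 0.1663 / 0.3800 = 0.4376 ≈ 0.44
d₂ = d₁ − σ√T = 0.4376 − 0.3800 = 0.0576 ≈ 0.06
Risk-neutral Pr[S_T > K] = N(d₂) = N(0.06) = 0.5239

0.5239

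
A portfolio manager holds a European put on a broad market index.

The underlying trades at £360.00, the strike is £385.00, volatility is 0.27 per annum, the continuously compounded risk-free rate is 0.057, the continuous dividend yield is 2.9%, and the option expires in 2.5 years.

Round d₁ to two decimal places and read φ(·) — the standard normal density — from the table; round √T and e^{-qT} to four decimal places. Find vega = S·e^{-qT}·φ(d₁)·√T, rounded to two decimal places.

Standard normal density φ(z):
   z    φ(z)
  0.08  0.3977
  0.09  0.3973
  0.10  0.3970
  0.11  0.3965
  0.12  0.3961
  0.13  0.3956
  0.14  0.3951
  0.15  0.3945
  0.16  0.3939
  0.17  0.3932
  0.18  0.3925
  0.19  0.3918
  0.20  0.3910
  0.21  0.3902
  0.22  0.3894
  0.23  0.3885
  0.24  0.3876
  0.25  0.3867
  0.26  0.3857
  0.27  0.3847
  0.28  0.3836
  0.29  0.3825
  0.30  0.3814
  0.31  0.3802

206.15

T = 2.5;  σ√T = 0.4269
d₁ = [ln(360/385) + (0.057 − 0.029 + 0.27²/2)·2.5] / 0.4269 = [-0.0671 + 0.1611] / 0.4269 = 0.2202 ⇒ 0.22
√T = √2.5 = 1.5811
φ(d₁) = φ(0.22) = 0.3894
e^(−qT) = e^(−0.029·2.5) = 0.9301
vega = S·e^(−qT)·φ(d₁)·√T = 360·0.9301·0.3894·1.5811 = 206.1519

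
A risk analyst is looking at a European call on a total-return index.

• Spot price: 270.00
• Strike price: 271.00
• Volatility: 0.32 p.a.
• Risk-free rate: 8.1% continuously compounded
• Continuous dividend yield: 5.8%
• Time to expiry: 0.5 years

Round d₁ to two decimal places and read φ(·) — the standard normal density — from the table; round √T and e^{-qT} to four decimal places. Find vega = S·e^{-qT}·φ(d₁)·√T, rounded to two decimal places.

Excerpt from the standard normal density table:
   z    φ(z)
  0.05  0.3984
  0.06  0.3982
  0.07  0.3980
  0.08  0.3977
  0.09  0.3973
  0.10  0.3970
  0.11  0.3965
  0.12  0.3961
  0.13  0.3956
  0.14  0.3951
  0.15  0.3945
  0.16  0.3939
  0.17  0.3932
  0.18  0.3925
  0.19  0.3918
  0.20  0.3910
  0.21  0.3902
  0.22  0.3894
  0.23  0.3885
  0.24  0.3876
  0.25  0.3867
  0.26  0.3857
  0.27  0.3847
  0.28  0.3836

T = 0.5;  σ√T = 0.2263
d₁ = [ln(270/271) + (0.081 − 0.058 + 0.32²/2)·0.5] / 0.2263 = [-0.0037 + 0.0371] / 0.2263 = 0.1476 ≈ 0.15
√T = √0.5 = 0.7071
φ(d₁) = φ(0.15) = 0.3945
exp(−qT) = exp(−0.058·0.5) = 0.9714
vega = S·exp(−qT)·φ(d₁)·√T = 270·0.9714·0.3945·0.7071 = 73.1627

73.16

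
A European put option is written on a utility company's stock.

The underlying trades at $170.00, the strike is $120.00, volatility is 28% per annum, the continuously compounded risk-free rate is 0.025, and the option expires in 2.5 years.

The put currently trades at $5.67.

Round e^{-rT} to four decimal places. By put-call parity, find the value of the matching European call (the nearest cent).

$62.94

exp(−rT) = exp(−0.025·2.5) = 0.9394
Put-call parity: C − P = S − K·e^(−rT) = 170 − 120·0.9394 = 170 − 112.7280 = 57.2720
C = P + (C − P) = 5.67 + (57.2720) = 62.9420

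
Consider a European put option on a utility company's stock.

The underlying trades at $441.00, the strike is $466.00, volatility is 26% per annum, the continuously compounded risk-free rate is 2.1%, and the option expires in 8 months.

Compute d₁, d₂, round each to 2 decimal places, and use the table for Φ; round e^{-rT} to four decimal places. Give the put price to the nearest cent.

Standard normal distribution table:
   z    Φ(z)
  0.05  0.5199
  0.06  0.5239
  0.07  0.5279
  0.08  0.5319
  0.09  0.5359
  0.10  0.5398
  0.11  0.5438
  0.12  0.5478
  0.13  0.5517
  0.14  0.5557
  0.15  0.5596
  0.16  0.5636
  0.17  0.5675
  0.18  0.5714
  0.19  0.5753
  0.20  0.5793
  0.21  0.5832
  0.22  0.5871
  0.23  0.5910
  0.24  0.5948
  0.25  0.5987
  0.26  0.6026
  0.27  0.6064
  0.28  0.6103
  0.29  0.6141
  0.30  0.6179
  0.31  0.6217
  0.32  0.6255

$47.61

T = 0.6667;  σ√T = 0.2123
d₁ = [ln(441/466) + (0.021 + 0.26²/2)·0.6667] / 0.2123 = [-0.0551 + 0.0365] / 0.2123 = -0.0877 which rounds to -0.09
d₂ = d₁ − σ√T = -0.0877 − 0.2123 = -0.2999 which rounds to -0.30
e^(−rT) = e^(−0.021·0.6667) = 0.9861
N(−d₂) = N(0.30) = 0.6179;  N(−d₁) = N(0.09) = 0.5359
P = 466·0.9861·0.6179 − 441·0.5359 = 283.9390 − 236.3319 = 47.6071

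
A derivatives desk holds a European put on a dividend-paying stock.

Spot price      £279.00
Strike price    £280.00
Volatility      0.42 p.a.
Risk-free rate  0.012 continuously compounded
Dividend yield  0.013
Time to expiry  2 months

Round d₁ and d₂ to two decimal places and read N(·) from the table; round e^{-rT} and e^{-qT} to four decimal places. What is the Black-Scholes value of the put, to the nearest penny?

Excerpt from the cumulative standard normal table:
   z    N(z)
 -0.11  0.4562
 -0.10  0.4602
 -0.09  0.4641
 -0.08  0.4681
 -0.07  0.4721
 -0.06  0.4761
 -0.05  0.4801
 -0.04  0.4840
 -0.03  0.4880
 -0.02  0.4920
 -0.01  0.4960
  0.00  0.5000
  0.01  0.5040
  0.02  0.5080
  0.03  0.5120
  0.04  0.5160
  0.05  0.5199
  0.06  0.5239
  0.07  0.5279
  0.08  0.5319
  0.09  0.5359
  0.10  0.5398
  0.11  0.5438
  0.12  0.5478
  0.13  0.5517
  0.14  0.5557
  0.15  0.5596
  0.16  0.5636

T = 0.1667;  σ√T = 0.1715
ln(S/K) + (r − q + σ²/2)T = ln(279/280) + (0.012 − 0.013 + 0.42²/2)·0.1667 = -0.0036 + 0.0145 = 0.0110
d₁ = 0.0110 / 0.1715 = 0.0639 ≈ 0.06
d₂ = d₁ − σ√T = 0.0639 − 0.1715 = -0.1076 ≈ -0.11
e^(−qT) = e^(−0.013·0.1667) = 0.9978;  e^(−rT) = e^(−0.012·0.1667) = 0.9980
P = 280·0.9980·N(0.11) − 279·0.9978·N(-0.06) = 280·0.9980·0.5438 − 279·0.9978·0.4761 = 151.9595 − 132.5397 = 19.4198

£19.42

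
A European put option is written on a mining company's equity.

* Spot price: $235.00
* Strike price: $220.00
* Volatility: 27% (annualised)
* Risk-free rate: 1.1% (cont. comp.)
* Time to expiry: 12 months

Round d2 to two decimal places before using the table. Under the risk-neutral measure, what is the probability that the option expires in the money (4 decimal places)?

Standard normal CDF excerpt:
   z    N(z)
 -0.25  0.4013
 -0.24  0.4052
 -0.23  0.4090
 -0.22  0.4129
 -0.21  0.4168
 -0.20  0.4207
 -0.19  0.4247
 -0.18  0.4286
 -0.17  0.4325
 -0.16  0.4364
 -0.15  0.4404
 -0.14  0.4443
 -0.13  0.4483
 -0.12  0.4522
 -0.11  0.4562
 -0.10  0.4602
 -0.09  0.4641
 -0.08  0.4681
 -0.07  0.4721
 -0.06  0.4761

σ√T = 0.27 × 1.0000 = 0.2700
ln(S/K) + (r + σ²/2)T = ln(235/220) + (0.011 + 0.27²/2)·1 = 0.0660 + 0.0475 = 0.1134
d₁ = 0.1134 / 0.2700 = 0.4200 ≈ 0.42
d₂ = d₁ − σ√T = 0.4200 − 0.2700 = 0.1500 ≈ 0.15
Risk-neutral Pr[S_T < K] = N(−d₂) = N(-0.15) = 0.4404

0.4404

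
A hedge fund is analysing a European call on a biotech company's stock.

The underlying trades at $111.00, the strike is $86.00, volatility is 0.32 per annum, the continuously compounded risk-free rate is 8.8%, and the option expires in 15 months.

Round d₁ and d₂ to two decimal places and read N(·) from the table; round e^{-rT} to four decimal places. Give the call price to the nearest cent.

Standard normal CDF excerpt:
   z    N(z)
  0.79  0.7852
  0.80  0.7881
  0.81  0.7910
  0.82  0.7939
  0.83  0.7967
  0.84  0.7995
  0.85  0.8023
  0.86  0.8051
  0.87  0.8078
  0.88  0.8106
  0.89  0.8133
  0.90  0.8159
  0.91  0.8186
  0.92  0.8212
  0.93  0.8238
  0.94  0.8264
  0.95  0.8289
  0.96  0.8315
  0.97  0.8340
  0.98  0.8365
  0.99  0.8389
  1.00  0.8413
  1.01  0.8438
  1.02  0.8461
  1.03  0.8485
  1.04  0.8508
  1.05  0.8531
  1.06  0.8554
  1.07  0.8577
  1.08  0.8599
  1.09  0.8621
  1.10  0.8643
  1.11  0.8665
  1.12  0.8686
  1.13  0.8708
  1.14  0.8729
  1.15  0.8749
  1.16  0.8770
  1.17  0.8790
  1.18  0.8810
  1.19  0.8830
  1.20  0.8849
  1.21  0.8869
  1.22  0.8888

$36.63

T = 1.25;  σ√T = 0.3578
d₁ = [ln(111/86) + (0.088 + 0.32²/2)·1.25] / 0.3578 = [0.2552 + 0.1740] / 0.3578 = 1.1996 → 1.20
d₂ = d₁ − σ√T = 1.1996 − 0.3578 = 0.8418 → 0.84
exp(−rT) = exp(−0.088·1.25) = 0.8958
C = 111·N(1.20) − 86·0.8958·N(0.84) = 111·0.8849 − 86·0.8958·0.7995 = 98.2239 − 61.5925 = 36.6314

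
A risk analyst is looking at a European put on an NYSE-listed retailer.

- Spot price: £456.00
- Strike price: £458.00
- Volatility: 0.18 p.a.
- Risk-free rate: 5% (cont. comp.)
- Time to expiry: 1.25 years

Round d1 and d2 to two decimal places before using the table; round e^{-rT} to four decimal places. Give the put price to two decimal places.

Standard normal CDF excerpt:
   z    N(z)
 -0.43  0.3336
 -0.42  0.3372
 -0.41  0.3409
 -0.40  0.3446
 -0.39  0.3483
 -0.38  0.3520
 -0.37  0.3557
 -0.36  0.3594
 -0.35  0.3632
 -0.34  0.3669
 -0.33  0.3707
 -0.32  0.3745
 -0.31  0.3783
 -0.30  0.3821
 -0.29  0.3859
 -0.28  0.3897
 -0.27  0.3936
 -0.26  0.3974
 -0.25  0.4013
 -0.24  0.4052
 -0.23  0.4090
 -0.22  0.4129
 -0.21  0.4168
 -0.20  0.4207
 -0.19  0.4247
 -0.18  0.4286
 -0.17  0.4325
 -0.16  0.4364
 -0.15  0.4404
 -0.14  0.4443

£23.90

T = 1.25;  σ√T = 0.2012
d₁ = [ln(456/458) + (0.05 + 0.18²/2)·1.25] / 0.2012 = [-0.0044 + 0.0828] / 0.2012 = 0.3894 ≈ 0.39
d₂ = d₁ − σ√T = 0.3894 − 0.2012 = 0.1882 ≈ 0.19
exp(−rT) = exp(−0.05·1.25) = 0.9394
P = 458·0.9394·N(-0.19) − 456·N(-0.39) = 458·0.9394·0.4247 − 456·0.3483 = 182.7251 − 158.8248 = 23.9003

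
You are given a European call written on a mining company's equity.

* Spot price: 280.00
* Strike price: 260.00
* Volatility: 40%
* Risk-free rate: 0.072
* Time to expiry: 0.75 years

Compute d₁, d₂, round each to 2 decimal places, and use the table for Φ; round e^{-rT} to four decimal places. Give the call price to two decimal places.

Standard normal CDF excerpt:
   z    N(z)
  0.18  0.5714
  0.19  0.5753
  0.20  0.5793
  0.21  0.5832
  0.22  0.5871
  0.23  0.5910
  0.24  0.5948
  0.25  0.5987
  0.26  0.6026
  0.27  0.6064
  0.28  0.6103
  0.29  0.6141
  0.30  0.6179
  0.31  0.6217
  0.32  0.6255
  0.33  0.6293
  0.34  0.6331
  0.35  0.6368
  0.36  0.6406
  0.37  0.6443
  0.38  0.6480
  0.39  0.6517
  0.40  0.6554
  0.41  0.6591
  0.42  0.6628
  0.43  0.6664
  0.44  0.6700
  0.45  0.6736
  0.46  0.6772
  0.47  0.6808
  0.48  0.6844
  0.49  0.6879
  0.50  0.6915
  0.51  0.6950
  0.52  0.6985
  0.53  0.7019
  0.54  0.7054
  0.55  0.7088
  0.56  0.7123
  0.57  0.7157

54.82

σ√T = 0.4 × 0.8660 = 0.3464
d₁ = [ln(280/260) + (0.072 + ½·0.4²)·0.75] / (σ√T) = (0.0741 + 0.1140) / 0.3464 = 0.5430 ≈ 0.54
d₂ = 0.5430 − 0.3464 = 0.1966 ≈ 0.20
e^(−rT) = e^(−0.072·0.75) = 0.9474
C = 280·N(0.54) − 260·0.9474·N(0.20) = 280·0.7054 − 260·0.9474·0.5793 = 197.5120 − 142.6955 = 54.8165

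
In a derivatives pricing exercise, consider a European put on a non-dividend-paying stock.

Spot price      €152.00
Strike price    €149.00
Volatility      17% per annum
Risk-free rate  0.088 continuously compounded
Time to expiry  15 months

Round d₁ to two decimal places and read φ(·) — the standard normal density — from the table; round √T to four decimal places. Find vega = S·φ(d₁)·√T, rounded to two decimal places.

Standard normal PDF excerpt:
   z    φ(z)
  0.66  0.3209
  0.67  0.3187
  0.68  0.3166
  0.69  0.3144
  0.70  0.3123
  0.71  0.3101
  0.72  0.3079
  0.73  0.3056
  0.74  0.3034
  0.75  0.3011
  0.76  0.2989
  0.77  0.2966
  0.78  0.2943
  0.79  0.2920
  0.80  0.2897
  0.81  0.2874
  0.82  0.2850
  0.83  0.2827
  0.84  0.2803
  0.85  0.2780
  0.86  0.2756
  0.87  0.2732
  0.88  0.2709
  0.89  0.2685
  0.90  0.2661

σ√T = 0.17 × 1.1180 = 0.1901
ln(S/K) + (r + σ²/2)T = ln(152/149) + (0.088 + 0.17²/2)·1.25 = 0.0199 + 0.1281 = 0.1480
d₁ = 0.1480 / 0.1901 = 0.7787 → 0.78
√T = √1.25 = 1.1180
φ(d₁) = φ(0.78) = 0.2943
vega = S·φ(d₁)·√T = 152·0.2943·1.1180 = 50.0122
(The call has the same vega.)

50.01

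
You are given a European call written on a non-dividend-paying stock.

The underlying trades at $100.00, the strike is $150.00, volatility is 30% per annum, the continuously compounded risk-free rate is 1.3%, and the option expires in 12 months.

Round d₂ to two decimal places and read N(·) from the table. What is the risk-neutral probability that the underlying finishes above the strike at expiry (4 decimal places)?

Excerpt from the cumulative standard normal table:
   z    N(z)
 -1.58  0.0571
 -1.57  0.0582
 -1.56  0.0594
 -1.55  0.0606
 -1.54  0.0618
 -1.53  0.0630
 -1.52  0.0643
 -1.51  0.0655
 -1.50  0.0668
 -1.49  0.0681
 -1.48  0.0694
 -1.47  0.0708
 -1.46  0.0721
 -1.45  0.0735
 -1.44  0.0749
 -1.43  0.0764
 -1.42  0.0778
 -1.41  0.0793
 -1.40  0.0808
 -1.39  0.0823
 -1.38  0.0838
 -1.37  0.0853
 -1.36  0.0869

σ√T = 0.3 × 1.0000 = 0.3000
ln(S/K) + (r + σ²/2)T = ln(100/150) + (0.013 + 0.3²/2)·1 = -0.4055 + 0.0580 = -0.3475
d₁ = -0.3475 / 0.3000 = -1.1582 which rounds to -1.16
d₂ = d₁ − σ√T = -1.1582 − 0.3000 = -1.4582 which rounds to -1.46
Pr(exercise) under Q = N(d₂) = 0.0721

0.0721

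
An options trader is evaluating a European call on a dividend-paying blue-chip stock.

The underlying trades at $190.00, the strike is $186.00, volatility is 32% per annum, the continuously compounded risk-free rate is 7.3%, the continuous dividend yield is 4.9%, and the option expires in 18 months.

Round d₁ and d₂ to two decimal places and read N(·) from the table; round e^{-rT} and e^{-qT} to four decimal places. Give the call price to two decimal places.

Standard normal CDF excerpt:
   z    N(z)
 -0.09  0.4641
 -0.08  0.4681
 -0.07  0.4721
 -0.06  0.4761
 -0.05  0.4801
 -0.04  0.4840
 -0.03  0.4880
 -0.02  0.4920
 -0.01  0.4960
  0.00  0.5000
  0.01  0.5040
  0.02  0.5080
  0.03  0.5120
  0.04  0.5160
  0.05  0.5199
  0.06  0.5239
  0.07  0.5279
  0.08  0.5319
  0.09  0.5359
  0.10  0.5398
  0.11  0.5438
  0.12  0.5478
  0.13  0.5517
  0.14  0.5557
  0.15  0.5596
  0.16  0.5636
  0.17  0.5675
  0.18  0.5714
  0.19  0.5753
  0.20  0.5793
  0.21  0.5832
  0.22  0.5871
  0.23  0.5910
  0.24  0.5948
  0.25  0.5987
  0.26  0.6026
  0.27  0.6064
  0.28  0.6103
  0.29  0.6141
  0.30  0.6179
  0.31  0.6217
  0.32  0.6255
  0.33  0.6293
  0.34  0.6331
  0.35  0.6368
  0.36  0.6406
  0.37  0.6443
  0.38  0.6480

σ√T = 0.32 × 1.2247 = 0.3919
d₁ = [ln(190/186) + (0.073 − 0.049 + 0.32²/2)·1.5] / 0.3919 = [0.0213 + 0.1128] / 0.3919 = 0.3421 which rounds to 0.34
d₂ = d₁ − σ√T = 0.3421 − 0.3919 = -0.0498 which rounds to -0.05
e^(−qT) = e^(−0.049·1.5) = 0.9291;  e^(−rT) = e^(−0.073·1.5) = 0.8963
N(d₁) = N(0.34) = 0.6331;  N(d₂) = N(-0.05) = 0.4801
C = 190·0.9291·0.6331 − 186·0.8963·0.4801 = 111.7605 − 80.0383 = 31.7222

$31.72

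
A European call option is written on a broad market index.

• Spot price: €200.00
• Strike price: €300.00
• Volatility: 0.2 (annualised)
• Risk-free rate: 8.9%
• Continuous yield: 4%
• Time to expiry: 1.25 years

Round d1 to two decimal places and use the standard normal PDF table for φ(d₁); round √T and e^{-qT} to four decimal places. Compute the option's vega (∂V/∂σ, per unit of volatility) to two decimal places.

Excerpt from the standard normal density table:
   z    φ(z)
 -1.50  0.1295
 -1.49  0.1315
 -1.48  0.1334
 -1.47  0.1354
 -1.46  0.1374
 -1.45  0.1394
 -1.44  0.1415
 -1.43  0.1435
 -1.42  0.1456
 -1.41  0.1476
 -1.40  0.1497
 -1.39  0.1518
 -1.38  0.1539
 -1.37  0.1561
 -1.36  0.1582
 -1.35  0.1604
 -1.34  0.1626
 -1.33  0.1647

T = 1.25;  σ√T = 0.2236
ln(S/K) + (r − q + σ²/2)T = ln(200/300) + (0.089 − 0.04 + 0.2²/2)·1.25 = -0.4055 + 0.0863 = -0.3192
d₁ = -0.3192 / 0.2236 = -1.4276 → -1.43
√T = √1.25 = 1.1180
φ(d₁) = φ(-1.43) = 0.1435
exp(−qT) = exp(−0.04·1.25) = 0.9512
vega = S·exp(−qT)·φ(d₁)·√T = 200·0.9512·0.1435·1.1180 = 30.5208
(The put has the same vega.)

30.52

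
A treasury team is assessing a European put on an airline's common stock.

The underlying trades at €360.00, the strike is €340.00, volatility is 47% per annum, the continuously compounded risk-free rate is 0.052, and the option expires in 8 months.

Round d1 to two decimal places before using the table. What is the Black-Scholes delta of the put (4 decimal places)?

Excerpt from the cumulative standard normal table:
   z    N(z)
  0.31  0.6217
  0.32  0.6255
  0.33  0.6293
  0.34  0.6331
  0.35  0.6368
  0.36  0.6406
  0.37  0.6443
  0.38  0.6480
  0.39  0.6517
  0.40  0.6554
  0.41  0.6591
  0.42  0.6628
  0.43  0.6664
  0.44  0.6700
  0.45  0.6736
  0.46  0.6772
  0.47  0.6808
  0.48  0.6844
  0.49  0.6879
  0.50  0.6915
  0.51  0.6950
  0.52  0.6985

σ√T = 0.47·√0.6667 = 0.3838
ln(S/K) + (r + σ²/2)T = ln(360/340) + (0.052 + 0.47²/2)·0.6667 = 0.0572 + 0.1083 = 0.1655
d₁ = 0.1655 / 0.3838 = 0.4312 → 0.43
N(d₁) = N(0.43) = 0.6664
Δ_put = N(d₁) − 1 = 0.6664 − 1 = -0.3336

-0.3336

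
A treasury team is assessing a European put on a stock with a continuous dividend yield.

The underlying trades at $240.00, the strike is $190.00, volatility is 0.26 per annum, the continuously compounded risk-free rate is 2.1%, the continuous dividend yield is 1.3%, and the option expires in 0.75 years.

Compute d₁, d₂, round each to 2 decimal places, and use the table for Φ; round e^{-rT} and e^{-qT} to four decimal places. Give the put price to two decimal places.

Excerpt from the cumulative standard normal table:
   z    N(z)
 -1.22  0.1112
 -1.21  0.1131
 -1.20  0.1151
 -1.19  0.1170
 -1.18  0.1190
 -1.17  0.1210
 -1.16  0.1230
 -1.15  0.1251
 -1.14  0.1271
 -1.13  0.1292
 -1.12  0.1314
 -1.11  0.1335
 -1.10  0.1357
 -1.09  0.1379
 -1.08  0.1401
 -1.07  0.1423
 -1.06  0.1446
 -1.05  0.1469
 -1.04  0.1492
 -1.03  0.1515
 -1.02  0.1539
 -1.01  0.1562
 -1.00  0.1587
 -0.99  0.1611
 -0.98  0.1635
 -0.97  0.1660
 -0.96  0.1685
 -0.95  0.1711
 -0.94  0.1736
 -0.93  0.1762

σ√T = 0.26 × 0.8660 = 0.2252
d₁ = [ln(240/190) + (0.021 − 0.013 + ½·0.26²)·0.75] / (σ√T) = (0.2336 + 0.0314) / 0.2252 = 1.1768 → 1.18
d₂ = 1.1768 − 0.2252 = 0.9516 → 0.95
e^(−qT) = e^(−0.013·0.75) = 0.9903;  e^(−rT) = e^(−0.021·0.75) = 0.9844
N(−d₂) = N(-0.95) = 0.1711;  N(−d₁) = N(-1.18) = 0.1190
P = 190·0.9844·0.1711 − 240·0.9903·0.1190 = 32.0019 − 28.2830 = 3.7189

$3.72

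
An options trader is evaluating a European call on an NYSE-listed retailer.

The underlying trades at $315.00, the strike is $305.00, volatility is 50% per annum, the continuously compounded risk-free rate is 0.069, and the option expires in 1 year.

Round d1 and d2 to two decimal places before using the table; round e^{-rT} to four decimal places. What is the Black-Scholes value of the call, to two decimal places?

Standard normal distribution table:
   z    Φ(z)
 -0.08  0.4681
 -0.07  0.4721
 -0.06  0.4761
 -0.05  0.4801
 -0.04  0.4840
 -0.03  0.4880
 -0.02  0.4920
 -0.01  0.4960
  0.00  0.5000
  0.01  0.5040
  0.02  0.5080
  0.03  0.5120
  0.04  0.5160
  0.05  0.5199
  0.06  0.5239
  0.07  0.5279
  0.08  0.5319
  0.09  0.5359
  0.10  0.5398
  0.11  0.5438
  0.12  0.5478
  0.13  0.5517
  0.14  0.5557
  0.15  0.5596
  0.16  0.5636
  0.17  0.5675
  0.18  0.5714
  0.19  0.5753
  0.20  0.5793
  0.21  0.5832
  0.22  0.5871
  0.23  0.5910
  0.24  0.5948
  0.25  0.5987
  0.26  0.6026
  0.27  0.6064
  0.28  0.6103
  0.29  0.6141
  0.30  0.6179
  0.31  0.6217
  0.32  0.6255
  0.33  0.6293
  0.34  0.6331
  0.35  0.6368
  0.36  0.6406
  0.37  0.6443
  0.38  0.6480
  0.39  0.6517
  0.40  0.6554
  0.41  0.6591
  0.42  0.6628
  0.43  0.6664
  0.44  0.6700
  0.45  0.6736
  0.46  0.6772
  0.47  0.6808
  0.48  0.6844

$75.52

σ√T = 0.5·√1 = 0.5000
d₁ = [ln(315/305) + (0.069 + ½·0.5²)·1] / (σ√T) = (0.0323 + 0.1940) / 0.5000 = 0.4525 → 0.45
d₂ = 0.4525 − 0.5000 = -0.0475 → -0.05
e^(−rT) = e^(−0.069·1) = 0.9333
N(d₁) = N(0.45) = 0.6736;  N(d₂) = N(-0.05) = 0.4801
C = 315·0.6736 − 305·0.9333·0.4801 = 212.1840 − 136.6636 = 75.5204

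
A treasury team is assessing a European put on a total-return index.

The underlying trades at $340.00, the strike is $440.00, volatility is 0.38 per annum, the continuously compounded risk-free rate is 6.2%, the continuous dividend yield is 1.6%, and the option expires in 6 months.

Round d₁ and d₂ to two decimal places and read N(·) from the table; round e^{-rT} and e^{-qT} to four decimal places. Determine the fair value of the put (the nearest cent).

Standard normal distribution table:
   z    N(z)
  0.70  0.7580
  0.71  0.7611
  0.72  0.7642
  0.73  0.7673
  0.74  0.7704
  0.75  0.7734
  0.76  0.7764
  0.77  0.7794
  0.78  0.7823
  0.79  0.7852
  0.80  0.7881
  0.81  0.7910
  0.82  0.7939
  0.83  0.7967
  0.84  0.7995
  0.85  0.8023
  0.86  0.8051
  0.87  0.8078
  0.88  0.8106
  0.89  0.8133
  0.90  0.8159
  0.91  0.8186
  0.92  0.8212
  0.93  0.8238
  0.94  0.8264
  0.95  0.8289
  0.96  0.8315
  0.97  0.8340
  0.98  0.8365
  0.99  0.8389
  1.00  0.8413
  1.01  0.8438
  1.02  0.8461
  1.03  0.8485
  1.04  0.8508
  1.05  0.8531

$100.11

σ√T = 0.38·√0.5 = 0.2687
d₁ = [ln(340/440) + (0.062 − 0.016 + 0.38²/2)·0.5] / 0.2687 = [-0.2578 + 0.0591] / 0.2687 = -0.7396 ≈ -0.74
d₂ = d₁ − σ√T = -0.7396 − 0.2687 = -1.0083 ≈ -1.01
e^(−qT) = e^(−0.016·0.5) = 0.9920;  e^(−rT) = e^(−0.062·0.5) = 0.9695
N(−d₂) = N(1.01) = 0.8438;  N(−d₁) = N(0.74) = 0.7704
P = 440·0.9695·0.8438 − 340·0.9920·0.7704 = 359.9482 − 259.8405 = 100.1077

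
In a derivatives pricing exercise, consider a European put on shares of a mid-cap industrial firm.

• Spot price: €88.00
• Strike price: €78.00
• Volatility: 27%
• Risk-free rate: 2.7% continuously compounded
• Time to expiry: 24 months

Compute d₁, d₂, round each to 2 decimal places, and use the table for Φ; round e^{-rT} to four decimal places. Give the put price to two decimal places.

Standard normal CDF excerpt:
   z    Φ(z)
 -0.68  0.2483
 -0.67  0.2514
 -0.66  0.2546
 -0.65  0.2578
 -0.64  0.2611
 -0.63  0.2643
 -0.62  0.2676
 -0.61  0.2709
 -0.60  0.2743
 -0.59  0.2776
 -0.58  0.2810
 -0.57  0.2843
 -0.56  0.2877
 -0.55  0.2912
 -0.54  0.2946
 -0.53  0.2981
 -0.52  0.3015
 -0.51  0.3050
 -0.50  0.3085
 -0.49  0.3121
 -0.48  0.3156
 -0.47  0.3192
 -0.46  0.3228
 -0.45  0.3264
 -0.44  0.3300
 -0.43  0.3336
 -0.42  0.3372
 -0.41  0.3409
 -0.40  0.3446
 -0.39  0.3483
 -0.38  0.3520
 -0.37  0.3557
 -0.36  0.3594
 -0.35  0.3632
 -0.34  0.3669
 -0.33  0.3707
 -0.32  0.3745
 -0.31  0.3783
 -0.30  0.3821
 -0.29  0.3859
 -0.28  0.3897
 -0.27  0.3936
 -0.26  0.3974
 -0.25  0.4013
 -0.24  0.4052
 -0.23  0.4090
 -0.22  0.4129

€6.40

σ√T = 0.27 × 1.4142 = 0.3818
d₁ = [ln(88/78) + (0.027 + 0.27²/2)·2] / 0.3818 = [0.1206 + 0.1269] / 0.3818 = 0.6483 ⇒ 0.65
d₂ = d₁ − σ√T = 0.6483 − 0.3818 = 0.2664 ⇒ 0.27
e^(−rT) = e^(−0.027·2) = 0.9474
P = 78·0.9474·N(-0.27) − 88·N(-0.65) = 78·0.9474·0.3936 − 88·0.2578 = 29.0859 − 22.6864 = 6.3995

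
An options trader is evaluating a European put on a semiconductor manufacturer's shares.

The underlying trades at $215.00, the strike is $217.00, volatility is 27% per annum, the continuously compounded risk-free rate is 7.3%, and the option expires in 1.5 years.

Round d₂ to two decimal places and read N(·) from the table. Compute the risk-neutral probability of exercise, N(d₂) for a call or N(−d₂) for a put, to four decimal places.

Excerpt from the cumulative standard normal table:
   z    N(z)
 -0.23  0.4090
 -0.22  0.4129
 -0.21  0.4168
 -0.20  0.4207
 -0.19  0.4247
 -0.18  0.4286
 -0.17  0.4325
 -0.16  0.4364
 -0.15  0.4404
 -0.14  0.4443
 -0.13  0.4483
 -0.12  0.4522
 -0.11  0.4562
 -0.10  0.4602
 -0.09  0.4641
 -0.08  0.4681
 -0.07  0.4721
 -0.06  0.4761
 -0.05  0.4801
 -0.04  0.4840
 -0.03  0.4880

0.4443

σ√T = 0.27 × 1.2247 = 0.3307
d₁ = [ln(215/217) + (0.073 + 0.27²/2)·1.5] / 0.3307 = [-0.0093 + 0.1642] / 0.3307 = 0.4685 → 0.47
d₂ = d₁ − σ√T = 0.4685 − 0.3307 = 0.1378 → 0.14
Risk-neutral Pr[S_T < K] = N(−d₂) = N(-0.14) = 0.4443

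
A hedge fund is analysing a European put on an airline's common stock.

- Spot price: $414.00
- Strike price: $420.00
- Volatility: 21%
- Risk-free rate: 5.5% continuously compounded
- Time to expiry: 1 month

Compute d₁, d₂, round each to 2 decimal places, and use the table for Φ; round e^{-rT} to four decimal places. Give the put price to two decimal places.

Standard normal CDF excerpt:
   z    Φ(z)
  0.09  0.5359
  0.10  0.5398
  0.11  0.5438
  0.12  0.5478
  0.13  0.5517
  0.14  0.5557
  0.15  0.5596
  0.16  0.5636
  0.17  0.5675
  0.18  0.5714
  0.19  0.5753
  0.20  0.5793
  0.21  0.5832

σ√T = 0.21·√0.08333 = 0.0606
ln(S/K) + (r + σ²/2)T = ln(414/420) + (0.055 + 0.21²/2)·0.08333 = -0.0144 + 0.0064 = -0.0080
d₁ = -0.0080 / 0.0606 = -0.1314 ⇒ -0.13
d₂ = d₁ − σ√T = -0.1314 − 0.0606 = -0.1921 ⇒ -0.19
e^(−rT) = e^(−0.055·0.08333) = 0.9954
N(−d₂) = N(0.19) = 0.5753;  N(−d₁) = N(0.13) = 0.5517
P = 420·0.9954·0.5753 − 414·0.5517 = 240.5145 − 228.4038 = 12.1107

$12.11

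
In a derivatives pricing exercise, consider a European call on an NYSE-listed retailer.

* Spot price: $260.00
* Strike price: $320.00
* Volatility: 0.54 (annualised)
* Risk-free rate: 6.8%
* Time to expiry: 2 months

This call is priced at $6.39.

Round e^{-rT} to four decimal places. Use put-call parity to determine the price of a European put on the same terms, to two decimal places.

exp(−rT) = exp(−0.068·0.1667) = 0.9887
Put-call parity: C − P = S − K·e^(−rT) = 260 − 320·0.9887 = 260 − 316.3840 = -56.3840
P = C − (C − P) = 6.39 − (-56.3840) = 62.7740

$62.77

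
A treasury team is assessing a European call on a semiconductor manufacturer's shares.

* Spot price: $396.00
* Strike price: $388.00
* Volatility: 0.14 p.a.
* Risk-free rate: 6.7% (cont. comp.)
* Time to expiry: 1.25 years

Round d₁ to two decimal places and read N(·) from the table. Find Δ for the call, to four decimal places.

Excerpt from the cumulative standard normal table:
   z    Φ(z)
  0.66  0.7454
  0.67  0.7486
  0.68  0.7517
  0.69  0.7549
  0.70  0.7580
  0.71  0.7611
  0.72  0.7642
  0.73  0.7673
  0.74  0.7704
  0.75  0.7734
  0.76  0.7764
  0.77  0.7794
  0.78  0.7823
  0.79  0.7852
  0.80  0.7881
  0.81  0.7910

σ√T = 0.14 × 1.1180 = 0.1565
d₁ = [ln(396/388) + (0.067 + ½·0.14²)·1.25] / (σ√T) = (0.0204 + 0.0960) / 0.1565 = 0.7437 → 0.74
N(d₁) = N(0.74) = 0.7704
Δ_call = N(d₁) = 0.7704

0.7704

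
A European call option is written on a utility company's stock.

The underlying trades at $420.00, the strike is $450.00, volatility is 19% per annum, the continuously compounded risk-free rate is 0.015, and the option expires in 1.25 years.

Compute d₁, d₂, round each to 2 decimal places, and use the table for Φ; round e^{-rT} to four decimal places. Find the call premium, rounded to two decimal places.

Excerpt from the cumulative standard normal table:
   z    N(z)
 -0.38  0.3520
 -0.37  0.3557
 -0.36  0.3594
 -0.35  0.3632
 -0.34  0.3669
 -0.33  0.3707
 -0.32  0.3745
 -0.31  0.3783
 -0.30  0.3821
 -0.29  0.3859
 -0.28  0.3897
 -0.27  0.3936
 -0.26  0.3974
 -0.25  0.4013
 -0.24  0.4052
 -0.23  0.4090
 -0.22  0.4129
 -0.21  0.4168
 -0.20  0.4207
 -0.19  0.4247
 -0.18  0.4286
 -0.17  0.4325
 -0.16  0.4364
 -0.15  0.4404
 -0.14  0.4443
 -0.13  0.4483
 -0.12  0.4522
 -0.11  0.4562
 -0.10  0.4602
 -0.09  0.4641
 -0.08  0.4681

$26.25

T = 1.25;  σ√T = 0.2124
d₁ = [ln(420/450) + (0.015 + 0.19²/2)·1.25] / 0.2124 = [-0.0690 + 0.0413] / 0.2124 = -0.1303 ≈ -0.13
d₂ = d₁ − σ√T = -0.1303 − 0.2124 = -0.3427 ≈ -0.34
e^(−rT) = e^(−0.015·1.25) = 0.9814
N(d₁) = N(-0.13) = 0.4483;  N(d₂) = N(-0.34) = 0.3669
C = 420·0.4483 − 450·0.9814·0.3669 = 188.2860 − 162.0340 = 26.2520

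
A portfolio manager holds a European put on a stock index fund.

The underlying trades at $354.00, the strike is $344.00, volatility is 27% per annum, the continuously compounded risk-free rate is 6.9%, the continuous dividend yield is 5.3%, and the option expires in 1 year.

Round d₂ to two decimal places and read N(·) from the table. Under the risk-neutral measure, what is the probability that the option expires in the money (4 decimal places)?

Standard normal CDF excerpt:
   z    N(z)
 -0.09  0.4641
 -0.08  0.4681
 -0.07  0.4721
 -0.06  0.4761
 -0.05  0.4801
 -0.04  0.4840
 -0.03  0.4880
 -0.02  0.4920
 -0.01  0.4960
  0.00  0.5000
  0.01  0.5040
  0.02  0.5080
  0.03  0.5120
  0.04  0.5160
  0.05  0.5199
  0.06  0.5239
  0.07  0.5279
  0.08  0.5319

σ√T = 0.27 × 1.0000 = 0.2700
ln(S/K) + (r − q + σ²/2)T = ln(354/344) + (0.069 − 0.053 + 0.27²/2)·1 = 0.0287 + 0.0525 = 0.0811
d₁ = 0.0811 / 0.2700 = 0.3004 ⇒ 0.30
d₂ = d₁ − σ√T = 0.3004 − 0.2700 = 0.0304 ⇒ 0.03
Pr(exercise) under Q = N(−d₂) = N(-0.03) = 0.4880

0.4880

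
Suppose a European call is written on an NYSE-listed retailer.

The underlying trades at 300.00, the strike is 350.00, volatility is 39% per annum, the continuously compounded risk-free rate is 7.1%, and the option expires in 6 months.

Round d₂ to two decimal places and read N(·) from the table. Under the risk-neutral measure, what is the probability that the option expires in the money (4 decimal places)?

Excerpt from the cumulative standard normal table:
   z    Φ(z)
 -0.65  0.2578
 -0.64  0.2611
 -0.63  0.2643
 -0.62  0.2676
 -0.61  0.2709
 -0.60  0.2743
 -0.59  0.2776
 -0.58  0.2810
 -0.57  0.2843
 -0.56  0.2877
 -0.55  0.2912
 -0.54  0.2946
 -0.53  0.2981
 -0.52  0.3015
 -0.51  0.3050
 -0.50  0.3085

T = 0.5;  σ√T = 0.2758
d₁ = [ln(300/350) + (0.071 + ½·0.39²)·0.5] / (σ√T) = (-0.1542 + 0.0735) / 0.2758 = -0.2924 which rounds to -0.29
d₂ = -0.2924 − 0.2758 = -0.5681 which rounds to -0.57
Risk-neutral Pr[S_T > K] = N(d₂) = N(-0.57) = 0.2843

0.2843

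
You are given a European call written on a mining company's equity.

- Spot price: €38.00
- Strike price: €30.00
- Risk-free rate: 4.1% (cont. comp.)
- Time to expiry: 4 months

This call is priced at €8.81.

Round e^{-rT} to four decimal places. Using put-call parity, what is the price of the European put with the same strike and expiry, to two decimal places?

€0.40

e^(−rT) = e^(−0.041·0.3333) = 0.9864
Put-call parity: C − P = S − K·e^(−rT) = 38 − 30·0.9864 = 38 − 29.5920 = 8.4080
P = C − (C − P) = 8.81 − (8.4080) = 0.4020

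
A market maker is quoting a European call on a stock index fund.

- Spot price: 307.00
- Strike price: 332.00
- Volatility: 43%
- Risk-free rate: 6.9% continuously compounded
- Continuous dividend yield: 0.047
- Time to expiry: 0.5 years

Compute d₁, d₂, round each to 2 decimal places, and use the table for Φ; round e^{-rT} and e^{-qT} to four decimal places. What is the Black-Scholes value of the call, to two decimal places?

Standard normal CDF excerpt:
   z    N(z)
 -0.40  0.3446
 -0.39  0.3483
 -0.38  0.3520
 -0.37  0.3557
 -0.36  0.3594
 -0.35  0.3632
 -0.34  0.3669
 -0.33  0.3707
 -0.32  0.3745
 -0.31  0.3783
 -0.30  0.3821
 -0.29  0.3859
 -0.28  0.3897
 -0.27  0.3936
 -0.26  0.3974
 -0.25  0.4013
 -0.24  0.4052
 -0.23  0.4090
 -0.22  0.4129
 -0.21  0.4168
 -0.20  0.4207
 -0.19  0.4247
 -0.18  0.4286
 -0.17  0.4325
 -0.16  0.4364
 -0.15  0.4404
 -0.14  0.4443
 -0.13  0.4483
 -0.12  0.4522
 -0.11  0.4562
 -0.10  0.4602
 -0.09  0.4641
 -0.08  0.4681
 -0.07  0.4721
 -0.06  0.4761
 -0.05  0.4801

27.48

σ√T = 0.43·√0.5 = 0.3041
d₁ = [ln(307/332) + (0.069 − 0.047 + 0.43²/2)·0.5] / 0.3041 = [-0.0783 + 0.0572] / 0.3041 = -0.0693 ⇒ -0.07
d₂ = d₁ − σ√T = -0.0693 − 0.3041 = -0.3733 ⇒ -0.37
exp(−qT) = exp(−0.047·0.5) = 0.9768;  exp(−rT) = exp(−0.069·0.5) = 0.9661
N(d₁) = N(-0.07) = 0.4721;  N(d₂) = N(-0.37) = 0.3557
C = 307·0.9768·0.4721 − 332·0.9661·0.3557 = 141.5722 − 114.0891 = 27.4831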